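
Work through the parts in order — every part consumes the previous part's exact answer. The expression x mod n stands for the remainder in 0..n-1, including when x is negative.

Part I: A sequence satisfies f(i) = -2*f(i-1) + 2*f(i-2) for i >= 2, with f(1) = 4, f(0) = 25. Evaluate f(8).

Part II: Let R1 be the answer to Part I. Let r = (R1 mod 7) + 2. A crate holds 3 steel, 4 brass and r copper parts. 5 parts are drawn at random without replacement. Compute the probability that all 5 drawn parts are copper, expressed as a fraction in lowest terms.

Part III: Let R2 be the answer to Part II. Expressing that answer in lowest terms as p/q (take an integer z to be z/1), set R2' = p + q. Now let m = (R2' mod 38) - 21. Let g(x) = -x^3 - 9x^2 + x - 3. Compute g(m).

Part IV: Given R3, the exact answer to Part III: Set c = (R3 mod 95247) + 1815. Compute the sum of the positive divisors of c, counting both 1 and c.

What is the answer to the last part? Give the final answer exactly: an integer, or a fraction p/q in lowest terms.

140166

Part I: f(2) = -2*(4) + 2*(25) = 42; iterating: f(2)=42, f(3)=-76, f(4)=236, f(5)=-624, f(6)=1720, f(7)=-4688, f(8)=12816; answer 12816
Part II: R1 = 12816; r = 8; total draws C(15,5) = 3003; favorable C(8,5) = 56; P = 8/429; answer 8/429
Part III: R2 = 8/429; threaded value p + q = 437; m = -2; -1*(-2)^3 - 9*(-2)^2 + 1*(-2)^1 - 3 = (8) + (-36) + (-2) + (-3) = -33; answer -33
Part IV: R3 = -33; c = 97029; 97029 = 3^2 * 10781; sigma = (1 + 3 + 9) * (1 + 10781) = 13 * 10782 = 140166; answer 140166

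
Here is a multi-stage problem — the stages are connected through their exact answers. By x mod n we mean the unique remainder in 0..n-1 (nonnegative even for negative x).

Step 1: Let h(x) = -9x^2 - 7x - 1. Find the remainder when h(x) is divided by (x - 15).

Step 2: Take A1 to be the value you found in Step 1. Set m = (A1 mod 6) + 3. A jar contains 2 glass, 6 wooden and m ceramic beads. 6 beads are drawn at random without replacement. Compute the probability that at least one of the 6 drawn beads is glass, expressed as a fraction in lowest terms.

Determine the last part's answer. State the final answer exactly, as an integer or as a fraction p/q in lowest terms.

5/8

Step 1: remainder = value at the root: -9*(15)^2 - 7*(15)^1 - 1 = (-2025) + (-105) + (-1) = -2131; answer -2131
Step 2: A1 = -2131; m = 8; total draws C(16,6) = 8008; complement C(14,6) = 3003; favorable 8008 - 3003 = 5005; P = 5/8; answer 5/8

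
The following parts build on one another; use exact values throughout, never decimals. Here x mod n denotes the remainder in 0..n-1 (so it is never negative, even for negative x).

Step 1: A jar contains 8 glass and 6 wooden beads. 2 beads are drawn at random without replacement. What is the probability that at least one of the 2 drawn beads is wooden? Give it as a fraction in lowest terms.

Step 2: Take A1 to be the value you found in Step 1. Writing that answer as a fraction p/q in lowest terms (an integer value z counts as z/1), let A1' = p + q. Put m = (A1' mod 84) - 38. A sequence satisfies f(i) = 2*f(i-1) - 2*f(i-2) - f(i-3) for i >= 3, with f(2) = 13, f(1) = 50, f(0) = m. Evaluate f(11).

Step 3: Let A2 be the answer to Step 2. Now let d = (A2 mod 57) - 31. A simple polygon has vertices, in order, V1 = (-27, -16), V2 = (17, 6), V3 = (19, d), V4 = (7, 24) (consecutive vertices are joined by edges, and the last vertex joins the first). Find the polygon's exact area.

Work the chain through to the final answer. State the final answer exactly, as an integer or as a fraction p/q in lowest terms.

Step 1: total draws C(14,2) = 91; complement C(8,2) = 28; favorable 91 - 28 = 63; P = 9/13; answer 9/13
Step 2: A1 = 9/13; threaded value p + q = 22; m = -16; f(3) = 2*(13) - 2*(50) - 1*(-16) = -58; iterating: f(3)=-58, f(4)=-192, f(5)=-281, f(6)=-120, f(7)=514, f(8)=1549, f(9)=2190, f(10)=768, f(11)=-4393; answer -4393
Step 3: A2 = -4393; d = 22; cross terms: (-27*6 - 17*-16)=110, (17*22 - 19*6)=260, (19*24 - 7*22)=302, (7*-16 - -27*24)=536; twice the area = |1208| = 1208; area = 604; answer 604

604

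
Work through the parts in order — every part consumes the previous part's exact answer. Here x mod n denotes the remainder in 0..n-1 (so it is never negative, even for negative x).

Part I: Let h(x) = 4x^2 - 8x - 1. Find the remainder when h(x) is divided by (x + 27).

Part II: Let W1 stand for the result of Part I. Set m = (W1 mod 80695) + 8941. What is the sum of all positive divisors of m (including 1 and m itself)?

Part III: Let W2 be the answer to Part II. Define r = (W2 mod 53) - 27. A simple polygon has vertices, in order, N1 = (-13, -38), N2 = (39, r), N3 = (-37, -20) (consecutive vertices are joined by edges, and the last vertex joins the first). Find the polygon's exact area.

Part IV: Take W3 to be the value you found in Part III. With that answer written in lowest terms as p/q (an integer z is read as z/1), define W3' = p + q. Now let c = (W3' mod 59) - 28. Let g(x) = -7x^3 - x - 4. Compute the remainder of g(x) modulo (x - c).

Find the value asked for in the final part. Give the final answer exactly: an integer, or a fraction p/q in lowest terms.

9324

Part I: remainder = value at the root: 4*(-27)^2 - 8*(-27)^1 - 1 = (2916) + (216) + (-1) = 3131; answer 3131
Part II: W1 = 3131; m = 12072; 12072 = 2^3 * 3 * 503; sigma = (1 + 2 + 4 + 8) * (1 + 3) * (1 + 503) = 15 * 4 * 504 = 30240; answer 30240
Part III: W2 = 30240; r = 3; cross terms: (-13*3 - 39*-38)=1443, (39*-20 - -37*3)=-669, (-37*-38 - -13*-20)=1146; twice the area = |1920| = 1920; area = 960; answer 960
Part IV: W3 = 960; threaded value p + q = 961; c = -11; remainder = value at the root: -7*(-11)^3 - 1*(-11)^1 - 4 = (9317) + (11) + (-4) = 9324; answer 9324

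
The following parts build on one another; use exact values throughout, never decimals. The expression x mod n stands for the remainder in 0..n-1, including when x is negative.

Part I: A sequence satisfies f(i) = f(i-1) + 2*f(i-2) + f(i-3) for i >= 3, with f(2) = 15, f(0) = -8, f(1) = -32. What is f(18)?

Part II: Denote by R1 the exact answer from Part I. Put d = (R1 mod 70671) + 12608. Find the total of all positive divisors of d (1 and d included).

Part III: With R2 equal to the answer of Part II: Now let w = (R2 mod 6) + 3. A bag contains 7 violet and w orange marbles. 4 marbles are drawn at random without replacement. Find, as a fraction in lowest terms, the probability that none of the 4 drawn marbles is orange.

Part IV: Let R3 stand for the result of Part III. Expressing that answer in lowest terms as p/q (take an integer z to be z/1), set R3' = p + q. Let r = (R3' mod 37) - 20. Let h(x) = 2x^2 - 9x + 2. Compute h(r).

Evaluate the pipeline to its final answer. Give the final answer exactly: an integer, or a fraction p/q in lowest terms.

457

Part I: f(3) = 1*(15) + 2*(-32) + 1*(-8) = -57; iterating: f(3)=-57, f(4)=-59, f(5)=-158, f(6)=-333, f(7)=-708, f(8)=-1532, f(9)=-3281, f(10)=-7053, f(11)=-15147, f(12)=-32534, f(13)=-69881, f(14)=-150096, f(15)=-322392, f(16)=-692465, f(17)=-1487345, f(18)=-3194667; answer -3194667
Part II: R1 = -3194667; d = 68807; 68807 = 83 * 829; sigma = (1 + 83) * (1 + 829) = 84 * 830 = 69720; answer 69720
Part III: R2 = 69720; w = 3; total draws C(10,4) = 210; favorable C(7,4) = 35; P = 1/6; answer 1/6
Part IV: R3 = 1/6; threaded value p + q = 7; r = -13; 2*(-13)^2 - 9*(-13)^1 + 2 = (338) + (117) + (2) = 457; answer 457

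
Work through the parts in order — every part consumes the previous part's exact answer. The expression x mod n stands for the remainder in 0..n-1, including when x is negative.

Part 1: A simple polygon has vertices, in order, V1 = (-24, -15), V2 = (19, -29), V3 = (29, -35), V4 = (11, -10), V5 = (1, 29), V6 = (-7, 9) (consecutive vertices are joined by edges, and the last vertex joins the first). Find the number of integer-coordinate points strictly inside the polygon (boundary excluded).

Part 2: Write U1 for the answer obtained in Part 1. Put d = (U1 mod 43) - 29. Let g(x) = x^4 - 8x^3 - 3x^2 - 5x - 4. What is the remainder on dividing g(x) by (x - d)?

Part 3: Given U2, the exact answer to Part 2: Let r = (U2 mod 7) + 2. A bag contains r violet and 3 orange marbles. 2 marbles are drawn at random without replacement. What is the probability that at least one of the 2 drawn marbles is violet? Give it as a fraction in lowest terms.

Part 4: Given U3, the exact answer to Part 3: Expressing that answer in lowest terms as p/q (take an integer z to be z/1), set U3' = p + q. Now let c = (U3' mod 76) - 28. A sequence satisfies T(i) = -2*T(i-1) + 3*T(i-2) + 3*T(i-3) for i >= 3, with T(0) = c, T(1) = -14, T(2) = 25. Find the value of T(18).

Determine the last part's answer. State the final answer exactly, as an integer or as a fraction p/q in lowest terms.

338147731

Part 1: cross terms: (-24*-29 - 19*-15)=981, (19*-35 - 29*-29)=176, (29*-10 - 11*-35)=95, (11*29 - 1*-10)=329, (1*9 - -7*29)=212, (-7*-15 - -24*9)=321; twice the area = |2114| = 2114; area = 1057; boundary points = 1 + 2 + 1 + 1 + 4 + 1 = 10; strictly interior points = area - boundary/2 + 1 = 1053; answer 1053
Part 2: U1 = 1053; d = -8; remainder = value at the root: 1*(-8)^4 - 8*(-8)^3 - 3*(-8)^2 - 5*(-8)^1 - 4 = (4096) + (4096) + (-192) + (40) + (-4) = 8036; answer 8036
Part 3: U2 = 8036; r = 2; total draws C(5,2) = 10; complement C(3,2) = 3; favorable 10 - 3 = 7; P = 7/10; answer 7/10
Part 4: U3 = 7/10; threaded value p + q = 17; c = -11; T(3) = -2*(25) + 3*(-14) + 3*(-11) = -125; iterating: T(3)=-125, T(4)=283, T(5)=-866, T(6)=2206, T(7)=-6161, T(8)=16342, T(9)=-44549, T(10)=119641, T(11)=-323903, T(12)=873082, T(13)=-2358950, T(14)=6365437, T(15)=-17188478, T(16)=46396417, T(17)=-125261957, T(18)=338147731; answer 338147731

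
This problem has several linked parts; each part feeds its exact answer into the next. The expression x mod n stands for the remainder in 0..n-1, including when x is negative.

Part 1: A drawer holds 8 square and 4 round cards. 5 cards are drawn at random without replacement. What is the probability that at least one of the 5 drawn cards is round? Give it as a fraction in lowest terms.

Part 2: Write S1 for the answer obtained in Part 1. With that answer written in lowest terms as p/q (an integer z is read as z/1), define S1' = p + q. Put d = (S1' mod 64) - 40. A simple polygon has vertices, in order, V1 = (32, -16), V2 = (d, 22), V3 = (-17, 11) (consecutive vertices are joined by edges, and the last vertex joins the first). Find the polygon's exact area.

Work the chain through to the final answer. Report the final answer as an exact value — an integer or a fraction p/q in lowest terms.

Part 1: total draws C(12,5) = 792; complement C(8,5) = 56; favorable 792 - 56 = 736; P = 92/99; answer 92/99
Part 2: S1 = 92/99; threaded value p + q = 191; d = 23; cross terms: (32*22 - 23*-16)=1072, (23*11 - -17*22)=627, (-17*-16 - 32*11)=-80; twice the area = |1619| = 1619; area = 1619/2; answer 1619/2

1619/2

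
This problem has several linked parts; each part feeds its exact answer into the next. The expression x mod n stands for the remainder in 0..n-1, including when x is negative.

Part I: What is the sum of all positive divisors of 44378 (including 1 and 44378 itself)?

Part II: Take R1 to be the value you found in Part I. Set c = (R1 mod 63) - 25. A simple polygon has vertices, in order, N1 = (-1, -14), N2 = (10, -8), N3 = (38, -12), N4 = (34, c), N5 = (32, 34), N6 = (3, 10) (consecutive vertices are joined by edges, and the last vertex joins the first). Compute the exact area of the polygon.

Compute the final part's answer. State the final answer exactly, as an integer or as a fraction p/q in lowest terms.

Part I: 44378 = 2 * 22189; sigma = (1 + 2) * (1 + 22189) = 3 * 22190 = 66570; answer 66570
Part II: R1 = 66570; c = 17; cross terms: (-1*-8 - 10*-14)=148, (10*-12 - 38*-8)=184, (38*17 - 34*-12)=1054, (34*34 - 32*17)=612, (32*10 - 3*34)=218, (3*-14 - -1*10)=-32; twice the area = |2184| = 2184; area = 1092; answer 1092

1092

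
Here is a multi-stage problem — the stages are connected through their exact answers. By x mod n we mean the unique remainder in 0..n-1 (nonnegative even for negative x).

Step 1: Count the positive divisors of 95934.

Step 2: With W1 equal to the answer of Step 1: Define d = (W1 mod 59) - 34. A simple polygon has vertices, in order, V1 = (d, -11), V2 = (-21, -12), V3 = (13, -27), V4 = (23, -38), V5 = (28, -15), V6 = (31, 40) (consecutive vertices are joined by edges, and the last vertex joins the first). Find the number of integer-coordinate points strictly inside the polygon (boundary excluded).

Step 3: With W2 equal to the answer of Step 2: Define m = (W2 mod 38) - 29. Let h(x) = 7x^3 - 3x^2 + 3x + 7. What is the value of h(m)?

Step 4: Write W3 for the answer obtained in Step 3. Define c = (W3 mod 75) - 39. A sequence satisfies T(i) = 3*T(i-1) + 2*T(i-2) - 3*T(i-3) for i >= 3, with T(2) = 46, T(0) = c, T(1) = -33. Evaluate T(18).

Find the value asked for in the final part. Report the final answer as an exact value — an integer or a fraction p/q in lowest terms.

Step 1: 95934 = 2 * 3 * 59 * 271; number of divisors = (1+1) * (1+1) * (1+1) * (1+1) = 16; answer 16
Step 2: W1 = 16; d = -18; cross terms: (-18*-12 - -21*-11)=-15, (-21*-27 - 13*-12)=723, (13*-38 - 23*-27)=127, (23*-15 - 28*-38)=719, (28*40 - 31*-15)=1585, (31*-11 - -18*40)=379; twice the area = |3518| = 3518; area = 1759; boundary points = 1 + 1 + 1 + 1 + 1 + 1 = 6; strictly interior points = area - boundary/2 + 1 = 1757; answer 1757
Step 3: W2 = 1757; m = -20; 7*(-20)^3 - 3*(-20)^2 + 3*(-20)^1 + 7 = (-56000) + (-1200) + (-60) + (7) = -57253; answer -57253
Step 4: W3 = -57253; c = 8; T(3) = 3*(46) + 2*(-33) - 3*(8) = 48; iterating: T(3)=48, T(4)=335, T(5)=963, T(6)=3415, T(7)=11166, T(8)=37439, T(9)=124404, T(10)=414592, T(11)=1380267, T(12)=4596773, T(13)=15307077, T(14)=50973976, T(15)=169745763, T(16)=565264010, T(17)=1882361628, T(18)=6268375615; answer 6268375615

6268375615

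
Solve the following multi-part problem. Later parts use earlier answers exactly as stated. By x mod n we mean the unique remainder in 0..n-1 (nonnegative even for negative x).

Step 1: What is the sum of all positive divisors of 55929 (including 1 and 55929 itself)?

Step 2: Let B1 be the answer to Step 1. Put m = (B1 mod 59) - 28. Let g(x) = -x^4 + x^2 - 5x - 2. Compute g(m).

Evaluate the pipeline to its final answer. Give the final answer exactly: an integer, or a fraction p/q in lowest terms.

Step 1: 55929 = 3 * 103 * 181; sigma = (1 + 3) * (1 + 103) * (1 + 181) = 4 * 104 * 182 = 75712; answer 75712
Step 2: B1 = 75712; m = -13; -1*(-13)^4 + 1*(-13)^2 - 5*(-13)^1 - 2 = (-28561) + (169) + (65) + (-2) = -28329; answer -28329

-28329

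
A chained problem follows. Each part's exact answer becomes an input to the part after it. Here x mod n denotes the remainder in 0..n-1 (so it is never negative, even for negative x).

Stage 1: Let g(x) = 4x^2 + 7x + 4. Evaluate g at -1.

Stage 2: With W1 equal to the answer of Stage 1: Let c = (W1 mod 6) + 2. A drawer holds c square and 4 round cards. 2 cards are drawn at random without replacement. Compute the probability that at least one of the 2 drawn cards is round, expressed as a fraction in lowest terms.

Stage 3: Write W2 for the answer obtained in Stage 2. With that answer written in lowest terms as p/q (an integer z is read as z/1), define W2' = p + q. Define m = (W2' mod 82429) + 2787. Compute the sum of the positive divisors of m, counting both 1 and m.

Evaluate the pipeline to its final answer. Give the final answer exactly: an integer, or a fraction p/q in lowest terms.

7688

Stage 1: 4*(-1)^2 + 7*(-1)^1 + 4 = (4) + (-7) + (4) = 1; answer 1
Stage 2: W1 = 1; c = 3; total draws C(7,2) = 21; complement C(3,2) = 3; favorable 21 - 3 = 18; P = 6/7; answer 6/7
Stage 3: W2 = 6/7; threaded value p + q = 13; m = 2800; 2800 = 2^4 * 5^2 * 7; sigma = (1 + 2 + 4 + 8 + 16) * (1 + 5 + 25) * (1 + 7) = 31 * 31 * 8 = 7688; answer 7688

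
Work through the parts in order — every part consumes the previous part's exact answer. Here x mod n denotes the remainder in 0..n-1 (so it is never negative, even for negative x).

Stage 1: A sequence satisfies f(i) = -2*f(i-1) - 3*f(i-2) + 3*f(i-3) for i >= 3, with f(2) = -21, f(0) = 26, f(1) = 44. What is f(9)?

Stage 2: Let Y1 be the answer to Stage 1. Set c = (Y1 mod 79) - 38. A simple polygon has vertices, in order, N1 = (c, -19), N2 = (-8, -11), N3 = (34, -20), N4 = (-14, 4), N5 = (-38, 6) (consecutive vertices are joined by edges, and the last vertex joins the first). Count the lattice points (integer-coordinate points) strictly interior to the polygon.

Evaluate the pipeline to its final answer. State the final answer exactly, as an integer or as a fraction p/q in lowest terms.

Stage 1: f(3) = -2*(-21) - 3*(44) + 3*(26) = -12; iterating: f(3)=-12, f(4)=219, f(5)=-465, f(6)=237, f(7)=1578, f(8)=-5262, f(9)=6501; answer 6501
Stage 2: Y1 = 6501; c = -15; cross terms: (-15*-11 - -8*-19)=13, (-8*-20 - 34*-11)=534, (34*4 - -14*-20)=-144, (-14*6 - -38*4)=68, (-38*-19 - -15*6)=812; twice the area = |1283| = 1283; area = 1283/2; boundary points = 1 + 3 + 24 + 2 + 1 = 31; strictly interior points = area - boundary/2 + 1 = 627; answer 627

627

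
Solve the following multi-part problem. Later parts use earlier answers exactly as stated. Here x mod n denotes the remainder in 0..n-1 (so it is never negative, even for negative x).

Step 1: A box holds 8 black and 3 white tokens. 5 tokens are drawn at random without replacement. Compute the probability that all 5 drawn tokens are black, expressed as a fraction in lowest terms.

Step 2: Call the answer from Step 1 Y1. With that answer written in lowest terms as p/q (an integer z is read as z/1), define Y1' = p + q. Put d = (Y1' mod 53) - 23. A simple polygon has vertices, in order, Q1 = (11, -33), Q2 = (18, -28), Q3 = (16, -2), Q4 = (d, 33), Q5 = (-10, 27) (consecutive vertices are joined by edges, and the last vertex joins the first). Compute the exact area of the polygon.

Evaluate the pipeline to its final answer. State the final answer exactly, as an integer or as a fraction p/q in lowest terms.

Step 1: total draws C(11,5) = 462; favorable C(8,5) = 56; P = 4/33; answer 4/33
Step 2: Y1 = 4/33; threaded value p + q = 37; d = 14; cross terms: (11*-28 - 18*-33)=286, (18*-2 - 16*-28)=412, (16*33 - 14*-2)=556, (14*27 - -10*33)=708, (-10*-33 - 11*27)=33; twice the area = |1995| = 1995; area = 1995/2; answer 1995/2

1995/2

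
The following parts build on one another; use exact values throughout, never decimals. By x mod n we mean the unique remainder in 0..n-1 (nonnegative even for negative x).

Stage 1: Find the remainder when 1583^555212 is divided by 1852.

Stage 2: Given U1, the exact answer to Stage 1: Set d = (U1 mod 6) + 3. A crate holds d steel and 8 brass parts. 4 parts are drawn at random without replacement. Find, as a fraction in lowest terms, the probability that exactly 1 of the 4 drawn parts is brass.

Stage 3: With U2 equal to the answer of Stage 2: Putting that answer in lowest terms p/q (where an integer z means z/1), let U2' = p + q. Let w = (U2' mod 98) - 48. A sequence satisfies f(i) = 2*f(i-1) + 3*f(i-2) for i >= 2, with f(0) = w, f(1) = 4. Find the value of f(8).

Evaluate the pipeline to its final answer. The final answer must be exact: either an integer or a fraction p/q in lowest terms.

63995

Stage 1: squarings mod 1852: 1583^1=1583, 1583^2=133, 1583^4=1021, 1583^8=1617, 1583^16=1517, 1583^32=1105, 1583^64=557, 1583^128=965, 1583^256=1521, 1583^512=293, 1583^1024=657, 1583^2048=133, 1583^4096=1021, 1583^8192=1617, 1583^16384=1517, 1583^32768=1105, 1583^65536=557, 1583^131072=965, 1583^262144=1521, 1583^524288=293; 1583^555212 = 1583^4 * 1583^8 * 1583^64 * 1583^128 * 1583^2048 * 1583^4096 * 1583^8192 * 1583^16384 * 1583^524288 = 585 (mod 1852); answer 585
Stage 2: U1 = 585; d = 6; total draws C(14,4) = 1001; favorable C(8,1)*C(6,3) = 160; P = 160/1001; answer 160/1001
Stage 3: U2 = 160/1001; threaded value p + q = 1161; w = 35; f(2) = 2*(4) + 3*(35) = 113; iterating: f(2)=113, f(3)=238, f(4)=815, f(5)=2344, f(6)=7133, f(7)=21298, f(8)=63995; answer 63995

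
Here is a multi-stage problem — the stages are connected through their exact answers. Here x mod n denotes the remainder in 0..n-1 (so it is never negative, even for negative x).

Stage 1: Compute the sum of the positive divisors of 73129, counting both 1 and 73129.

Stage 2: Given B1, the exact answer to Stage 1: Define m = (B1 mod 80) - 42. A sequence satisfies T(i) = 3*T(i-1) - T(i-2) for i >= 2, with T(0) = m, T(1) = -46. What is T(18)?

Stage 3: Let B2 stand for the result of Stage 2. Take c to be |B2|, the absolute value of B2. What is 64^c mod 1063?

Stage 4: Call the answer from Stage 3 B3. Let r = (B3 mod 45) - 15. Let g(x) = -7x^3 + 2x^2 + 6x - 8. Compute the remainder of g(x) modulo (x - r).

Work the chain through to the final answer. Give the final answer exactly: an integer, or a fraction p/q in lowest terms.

-400

Stage 1: 73129 = 7 * 31 * 337; sigma = (1 + 7) * (1 + 31) * (1 + 337) = 8 * 32 * 338 = 86528; answer 86528
Stage 2: B1 = 86528; m = 6; T(2) = 3*(-46) - 1*(6) = -144; iterating: T(2)=-144, T(3)=-386, T(4)=-1014, T(5)=-2656, T(6)=-6954, T(7)=-18206, T(8)=-47664, T(9)=-124786, T(10)=-326694, T(11)=-855296, T(12)=-2239194, T(13)=-5862286, T(14)=-15347664, T(15)=-40180706, T(16)=-105194454, T(17)=-275402656, T(18)=-721013514; answer -721013514
Stage 3: B2 = -721013514; c = 721013514; squarings mod 1063: 64^1=64, 64^2=907, 64^4=950, 64^8=13, 64^16=169, 64^32=923, 64^64=466, 64^128=304, 64^256=998, 64^512=1036, 64^1024=729, 64^2048=1004, 64^4096=292, 64^8192=224, 64^16384=215, 64^32768=516, 64^65536=506, 64^131072=916, 64^262144=349, 64^524288=619, 64^1048576=481, 64^2097152=690, 64^4194304=939, 64^8388608=494, 64^16777216=609, 64^33554432=957, 64^67108864=606, 64^134217728=501, 64^268435456=133, 64^536870912=681; 64^721013514 = 64^2 * 64^8 * 64^256 * 64^512 * 64^2048 * 64^16384 * 64^32768 * 64^65536 * 64^524288 * 64^1048576 * 64^2097152 * 64^4194304 * 64^8388608 * 64^33554432 * 64^134217728 * 64^536870912 = 514 (mod 1063); answer 514
Stage 4: B3 = 514; r = 4; remainder = value at the root: -7*(4)^3 + 2*(4)^2 + 6*(4)^1 - 8 = (-448) + (32) + (24) + (-8) = -400; answer -400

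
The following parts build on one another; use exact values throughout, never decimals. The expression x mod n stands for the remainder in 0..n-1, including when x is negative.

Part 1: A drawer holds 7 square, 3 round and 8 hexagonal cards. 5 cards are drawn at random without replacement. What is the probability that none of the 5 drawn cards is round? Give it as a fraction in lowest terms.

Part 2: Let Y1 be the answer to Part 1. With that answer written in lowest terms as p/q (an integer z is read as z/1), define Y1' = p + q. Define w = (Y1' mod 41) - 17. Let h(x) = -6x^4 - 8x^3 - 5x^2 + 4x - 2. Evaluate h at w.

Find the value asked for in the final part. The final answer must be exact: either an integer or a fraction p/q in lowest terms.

Part 1: total draws C(18,5) = 8568; favorable C(15,5) = 3003; P = 143/408; answer 143/408
Part 2: Y1 = 143/408; threaded value p + q = 551; w = 1; -6*(1)^4 - 8*(1)^3 - 5*(1)^2 + 4*(1)^1 - 2 = (-6) + (-8) + (-5) + (4) + (-2) = -17; answer -17

-17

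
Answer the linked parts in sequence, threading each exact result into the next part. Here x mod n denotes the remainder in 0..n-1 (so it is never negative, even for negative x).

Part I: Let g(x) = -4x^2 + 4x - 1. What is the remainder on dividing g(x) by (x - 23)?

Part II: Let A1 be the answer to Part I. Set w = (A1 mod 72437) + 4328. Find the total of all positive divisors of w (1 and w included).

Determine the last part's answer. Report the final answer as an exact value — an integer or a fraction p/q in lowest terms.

Part I: remainder = value at the root: -4*(23)^2 + 4*(23)^1 - 1 = (-2116) + (92) + (-1) = -2025; answer -2025
Part II: A1 = -2025; w = 74740; 74740 = 2^2 * 5 * 37 * 101; sigma = (1 + 2 + 4) * (1 + 5) * (1 + 37) * (1 + 101) = 7 * 6 * 38 * 102 = 162792; answer 162792

162792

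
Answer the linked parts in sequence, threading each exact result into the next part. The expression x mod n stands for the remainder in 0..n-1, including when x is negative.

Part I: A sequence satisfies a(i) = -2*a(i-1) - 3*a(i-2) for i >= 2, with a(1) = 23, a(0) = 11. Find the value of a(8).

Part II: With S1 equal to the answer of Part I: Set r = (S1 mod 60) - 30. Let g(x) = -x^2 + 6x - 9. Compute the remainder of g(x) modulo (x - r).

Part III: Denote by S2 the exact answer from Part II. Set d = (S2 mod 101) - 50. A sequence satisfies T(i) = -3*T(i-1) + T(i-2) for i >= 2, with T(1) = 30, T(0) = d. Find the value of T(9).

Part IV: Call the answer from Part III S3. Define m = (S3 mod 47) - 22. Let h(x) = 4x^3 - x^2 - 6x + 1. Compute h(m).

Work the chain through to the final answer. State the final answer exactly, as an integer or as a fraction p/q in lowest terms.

Part I: a(2) = -2*(23) - 3*(11) = -79; iterating: a(2)=-79, a(3)=89, a(4)=59, a(5)=-385, a(6)=593, a(7)=-31, a(8)=-1717; answer -1717
Part II: S1 = -1717; r = -7; remainder = value at the root: -1*(-7)^2 + 6*(-7)^1 - 9 = (-49) + (-42) + (-9) = -100; answer -100
Part III: S2 = -100; d = -49; T(2) = -3*(30) + 1*(-49) = -139; iterating: T(2)=-139, T(3)=447, T(4)=-1480, T(5)=4887, T(6)=-16141, T(7)=53310, T(8)=-176071, T(9)=581523; answer 581523
Part IV: S3 = 581523; m = 17; 4*(17)^3 - 1*(17)^2 - 6*(17)^1 + 1 = (19652) + (-289) + (-102) + (1) = 19262; answer 19262

19262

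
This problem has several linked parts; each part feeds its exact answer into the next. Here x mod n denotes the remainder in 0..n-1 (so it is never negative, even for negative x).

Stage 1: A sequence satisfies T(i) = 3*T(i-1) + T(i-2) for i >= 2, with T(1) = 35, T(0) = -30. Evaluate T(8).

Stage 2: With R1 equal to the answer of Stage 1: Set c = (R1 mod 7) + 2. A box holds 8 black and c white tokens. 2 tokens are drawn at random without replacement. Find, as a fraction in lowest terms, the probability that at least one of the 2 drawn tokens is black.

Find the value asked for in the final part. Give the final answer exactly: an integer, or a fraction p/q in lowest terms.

Stage 1: T(2) = 3*(35) + 1*(-30) = 75; iterating: T(2)=75, T(3)=260, T(4)=855, T(5)=2825, T(6)=9330, T(7)=30815, T(8)=101775; answer 101775
Stage 2: R1 = 101775; c = 4; total draws C(12,2) = 66; complement C(4,2) = 6; favorable 66 - 6 = 60; P = 10/11; answer 10/11

10/11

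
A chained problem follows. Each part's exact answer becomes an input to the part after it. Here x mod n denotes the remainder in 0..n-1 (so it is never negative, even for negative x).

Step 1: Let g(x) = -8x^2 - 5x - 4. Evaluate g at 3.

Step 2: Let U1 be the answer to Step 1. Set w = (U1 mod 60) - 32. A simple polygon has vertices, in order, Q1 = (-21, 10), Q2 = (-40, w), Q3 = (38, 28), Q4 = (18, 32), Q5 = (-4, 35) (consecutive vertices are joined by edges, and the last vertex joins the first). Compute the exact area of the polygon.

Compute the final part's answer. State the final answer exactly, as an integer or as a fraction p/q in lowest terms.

811

Step 1: -8*(3)^2 - 5*(3)^1 - 4 = (-72) + (-15) + (-4) = -91; answer -91
Step 2: U1 = -91; w = -3; cross terms: (-21*-3 - -40*10)=463, (-40*28 - 38*-3)=-1006, (38*32 - 18*28)=712, (18*35 - -4*32)=758, (-4*10 - -21*35)=695; twice the area = |1622| = 1622; area = 811; answer 811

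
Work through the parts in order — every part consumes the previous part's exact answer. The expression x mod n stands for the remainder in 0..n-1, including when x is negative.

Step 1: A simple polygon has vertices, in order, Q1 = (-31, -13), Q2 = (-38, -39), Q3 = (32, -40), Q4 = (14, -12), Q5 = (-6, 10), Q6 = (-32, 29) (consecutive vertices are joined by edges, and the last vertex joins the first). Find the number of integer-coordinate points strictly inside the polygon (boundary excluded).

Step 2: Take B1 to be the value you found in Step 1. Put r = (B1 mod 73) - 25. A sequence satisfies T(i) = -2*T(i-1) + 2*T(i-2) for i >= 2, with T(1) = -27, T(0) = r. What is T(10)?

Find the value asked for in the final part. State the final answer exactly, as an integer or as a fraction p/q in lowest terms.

Step 1: cross terms: (-31*-39 - -38*-13)=715, (-38*-40 - 32*-39)=2768, (32*-12 - 14*-40)=176, (14*10 - -6*-12)=68, (-6*29 - -32*10)=146, (-32*-13 - -31*29)=1315; twice the area = |5188| = 5188; area = 2594; boundary points = 1 + 1 + 2 + 2 + 1 + 1 = 8; strictly interior points = area - boundary/2 + 1 = 2591; answer 2591
Step 2: B1 = 2591; r = 11; T(2) = -2*(-27) + 2*(11) = 76; iterating: T(2)=76, T(3)=-206, T(4)=564, T(5)=-1540, T(6)=4208, T(7)=-11496, T(8)=31408, T(9)=-85808, T(10)=234432; answer 234432

234432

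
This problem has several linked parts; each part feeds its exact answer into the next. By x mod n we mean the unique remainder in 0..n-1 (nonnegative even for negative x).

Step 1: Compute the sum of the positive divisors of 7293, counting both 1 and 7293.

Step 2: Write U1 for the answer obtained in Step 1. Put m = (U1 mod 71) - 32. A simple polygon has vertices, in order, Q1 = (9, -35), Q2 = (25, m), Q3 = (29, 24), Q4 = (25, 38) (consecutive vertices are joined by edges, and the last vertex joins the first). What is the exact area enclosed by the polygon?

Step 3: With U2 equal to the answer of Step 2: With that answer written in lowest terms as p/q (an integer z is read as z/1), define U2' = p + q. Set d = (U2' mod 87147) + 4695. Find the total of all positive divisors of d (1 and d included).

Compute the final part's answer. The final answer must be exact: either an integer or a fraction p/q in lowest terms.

Step 1: 7293 = 3 * 11 * 13 * 17; sigma = (1 + 3) * (1 + 11) * (1 + 13) * (1 + 17) = 4 * 12 * 14 * 18 = 12096; answer 12096
Step 2: U1 = 12096; m = -6; cross terms: (9*-6 - 25*-35)=821, (25*24 - 29*-6)=774, (29*38 - 25*24)=502, (25*-35 - 9*38)=-1217; twice the area = |880| = 880; area = 440; answer 440
Step 3: U2 = 440; threaded value p + q = 441; d = 5136; 5136 = 2^4 * 3 * 107; sigma = (1 + 2 + 4 + 8 + 16) * (1 + 3) * (1 + 107) = 31 * 4 * 108 = 13392; answer 13392

13392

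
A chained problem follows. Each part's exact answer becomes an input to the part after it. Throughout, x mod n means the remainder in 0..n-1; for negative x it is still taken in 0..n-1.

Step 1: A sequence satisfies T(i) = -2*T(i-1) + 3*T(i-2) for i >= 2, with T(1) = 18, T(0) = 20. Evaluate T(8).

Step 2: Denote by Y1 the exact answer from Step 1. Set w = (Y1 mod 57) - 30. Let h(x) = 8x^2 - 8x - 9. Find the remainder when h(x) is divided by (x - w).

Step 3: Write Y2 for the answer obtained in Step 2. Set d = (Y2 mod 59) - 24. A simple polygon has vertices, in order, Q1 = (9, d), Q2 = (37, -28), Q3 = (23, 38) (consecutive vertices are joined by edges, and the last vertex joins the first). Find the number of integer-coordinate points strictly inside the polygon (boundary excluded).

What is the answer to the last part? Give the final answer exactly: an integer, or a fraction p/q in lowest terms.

Step 1: T(2) = -2*(18) + 3*(20) = 24; iterating: T(2)=24, T(3)=6, T(4)=60, T(5)=-102, T(6)=384, T(7)=-1074, T(8)=3300; answer 3300
Step 2: Y1 = 3300; w = 21; remainder = value at the root: 8*(21)^2 - 8*(21)^1 - 9 = (3528) + (-168) + (-9) = 3351; answer 3351
Step 3: Y2 = 3351; d = 23; cross terms: (9*-28 - 37*23)=-1103, (37*38 - 23*-28)=2050, (23*23 - 9*38)=187; twice the area = |1134| = 1134; area = 567; boundary points = 1 + 2 + 1 = 4; strictly interior points = area - boundary/2 + 1 = 566; answer 566

566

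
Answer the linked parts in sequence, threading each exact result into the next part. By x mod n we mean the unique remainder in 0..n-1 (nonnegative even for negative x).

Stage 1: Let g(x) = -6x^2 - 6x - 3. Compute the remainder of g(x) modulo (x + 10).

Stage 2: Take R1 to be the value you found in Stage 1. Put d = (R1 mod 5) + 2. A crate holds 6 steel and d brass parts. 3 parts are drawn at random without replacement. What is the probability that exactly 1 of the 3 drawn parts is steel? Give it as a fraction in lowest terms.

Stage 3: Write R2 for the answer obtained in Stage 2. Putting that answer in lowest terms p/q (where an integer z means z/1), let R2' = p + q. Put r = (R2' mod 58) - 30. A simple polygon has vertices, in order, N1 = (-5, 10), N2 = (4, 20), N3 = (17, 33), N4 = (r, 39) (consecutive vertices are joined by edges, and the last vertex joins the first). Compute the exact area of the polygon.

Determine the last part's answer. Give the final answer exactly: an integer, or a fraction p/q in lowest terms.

Stage 1: remainder = value at the root: -6*(-10)^2 - 6*(-10)^1 - 3 = (-600) + (60) + (-3) = -543; answer -543
Stage 2: R1 = -543; d = 4; total draws C(10,3) = 120; favorable C(6,1)*C(4,2) = 36; P = 3/10; answer 3/10
Stage 3: R2 = 3/10; threaded value p + q = 13; r = -17; cross terms: (-5*20 - 4*10)=-140, (4*33 - 17*20)=-208, (17*39 - -17*33)=1224, (-17*10 - -5*39)=25; twice the area = |901| = 901; area = 901/2; answer 901/2

901/2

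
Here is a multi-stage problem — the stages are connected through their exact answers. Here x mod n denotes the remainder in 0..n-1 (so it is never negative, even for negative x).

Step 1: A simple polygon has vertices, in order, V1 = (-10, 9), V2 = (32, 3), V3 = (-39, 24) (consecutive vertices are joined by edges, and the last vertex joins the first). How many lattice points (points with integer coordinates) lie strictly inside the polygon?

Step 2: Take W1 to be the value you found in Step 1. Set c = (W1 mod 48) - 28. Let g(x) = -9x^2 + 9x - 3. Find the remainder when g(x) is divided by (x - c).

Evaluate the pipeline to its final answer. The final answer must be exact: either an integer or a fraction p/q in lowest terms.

-183

Step 1: cross terms: (-10*3 - 32*9)=-318, (32*24 - -39*3)=885, (-39*9 - -10*24)=-111; twice the area = |456| = 456; area = 228; boundary points = 6 + 1 + 1 = 8; strictly interior points = area - boundary/2 + 1 = 225; answer 225
Step 2: W1 = 225; c = 5; remainder = value at the root: -9*(5)^2 + 9*(5)^1 - 3 = (-225) + (45) + (-3) = -183; answer -183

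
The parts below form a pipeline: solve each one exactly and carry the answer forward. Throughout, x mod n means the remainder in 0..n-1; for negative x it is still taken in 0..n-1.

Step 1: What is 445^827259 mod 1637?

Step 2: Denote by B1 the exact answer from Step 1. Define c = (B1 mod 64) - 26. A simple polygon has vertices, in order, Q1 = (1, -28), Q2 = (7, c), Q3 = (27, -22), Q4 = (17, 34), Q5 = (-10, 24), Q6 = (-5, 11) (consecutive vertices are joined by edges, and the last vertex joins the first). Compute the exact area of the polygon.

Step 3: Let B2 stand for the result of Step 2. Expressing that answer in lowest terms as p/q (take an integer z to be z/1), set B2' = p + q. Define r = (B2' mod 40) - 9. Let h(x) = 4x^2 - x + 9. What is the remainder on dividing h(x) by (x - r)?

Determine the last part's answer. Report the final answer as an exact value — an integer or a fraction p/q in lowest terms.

Step 1: squarings mod 1637: 445^1=445, 445^2=1585, 445^4=1067, 445^8=774, 445^16=1571, 445^32=1082, 445^64=269, 445^128=333, 445^256=1210, 445^512=622, 445^1024=552, 445^2048=222, 445^4096=174, 445^8192=810, 445^16384=1300, 445^32768=616, 445^65536=1309, 445^131072=1179, 445^262144=228, 445^524288=1237; 445^827259 = 445^1 * 445^2 * 445^8 * 445^16 * 445^32 * 445^64 * 445^256 * 445^512 * 445^1024 * 445^2048 * 445^4096 * 445^32768 * 445^262144 * 445^524288 = 1356 (mod 1637); answer 1356
Step 2: B1 = 1356; c = -14; cross terms: (1*-14 - 7*-28)=182, (7*-22 - 27*-14)=224, (27*34 - 17*-22)=1292, (17*24 - -10*34)=748, (-10*11 - -5*24)=10, (-5*-28 - 1*11)=129; twice the area = |2585| = 2585; area = 2585/2; answer 2585/2
Step 3: B2 = 2585/2; threaded value p + q = 2587; r = 18; remainder = value at the root: 4*(18)^2 - 1*(18)^1 + 9 = (1296) + (-18) + (9) = 1287; answer 1287

1287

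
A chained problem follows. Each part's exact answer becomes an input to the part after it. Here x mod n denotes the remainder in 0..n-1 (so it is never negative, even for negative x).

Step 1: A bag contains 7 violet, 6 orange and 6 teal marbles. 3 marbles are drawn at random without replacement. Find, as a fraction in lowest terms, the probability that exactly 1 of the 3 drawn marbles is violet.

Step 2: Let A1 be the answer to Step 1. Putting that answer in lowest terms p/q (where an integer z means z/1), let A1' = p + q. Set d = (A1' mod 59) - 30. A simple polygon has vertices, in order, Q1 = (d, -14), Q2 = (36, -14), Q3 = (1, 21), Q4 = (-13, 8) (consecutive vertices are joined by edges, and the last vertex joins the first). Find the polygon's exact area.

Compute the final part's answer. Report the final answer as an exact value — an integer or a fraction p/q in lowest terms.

Step 1: total draws C(19,3) = 969; favorable C(7,1)*C(12,2) = 462; P = 154/323; answer 154/323
Step 2: A1 = 154/323; threaded value p + q = 477; d = -25; cross terms: (-25*-14 - 36*-14)=854, (36*21 - 1*-14)=770, (1*8 - -13*21)=281, (-13*-14 - -25*8)=382; twice the area = |2287| = 2287; area = 2287/2; answer 2287/2

2287/2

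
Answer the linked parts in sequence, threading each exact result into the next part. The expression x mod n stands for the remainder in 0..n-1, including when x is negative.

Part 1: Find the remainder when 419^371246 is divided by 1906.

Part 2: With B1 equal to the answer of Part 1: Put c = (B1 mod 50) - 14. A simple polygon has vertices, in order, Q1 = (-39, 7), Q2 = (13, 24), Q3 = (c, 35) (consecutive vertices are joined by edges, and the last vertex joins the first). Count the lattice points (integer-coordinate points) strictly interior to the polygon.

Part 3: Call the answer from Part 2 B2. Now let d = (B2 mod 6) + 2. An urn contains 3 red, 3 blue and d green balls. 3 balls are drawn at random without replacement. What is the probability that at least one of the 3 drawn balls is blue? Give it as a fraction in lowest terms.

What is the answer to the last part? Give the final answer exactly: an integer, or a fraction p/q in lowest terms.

Part 1: squarings mod 1906: 419^1=419, 419^2=209, 419^4=1749, 419^8=1777, 419^16=1393, 419^32=141, 419^64=821, 419^128=1223, 419^256=1425, 419^512=735, 419^1024=827, 419^2048=1581, 419^4096=795, 419^8192=1139, 419^16384=1241, 419^32768=33, 419^65536=1089, 419^131072=389, 419^262144=747; 419^371246 = 419^2 * 419^4 * 419^8 * 419^32 * 419^512 * 419^2048 * 419^8192 * 419^32768 * 419^65536 * 419^262144 = 1481 (mod 1906); answer 1481
Part 2: B1 = 1481; c = 17; cross terms: (-39*24 - 13*7)=-1027, (13*35 - 17*24)=47, (17*7 - -39*35)=1484; twice the area = |504| = 504; area = 252; boundary points = 1 + 1 + 28 = 30; strictly interior points = area - boundary/2 + 1 = 238; answer 238
Part 3: B2 = 238; d = 6; total draws C(12,3) = 220; complement C(9,3) = 84; favorable 220 - 84 = 136; P = 34/55; answer 34/55

34/55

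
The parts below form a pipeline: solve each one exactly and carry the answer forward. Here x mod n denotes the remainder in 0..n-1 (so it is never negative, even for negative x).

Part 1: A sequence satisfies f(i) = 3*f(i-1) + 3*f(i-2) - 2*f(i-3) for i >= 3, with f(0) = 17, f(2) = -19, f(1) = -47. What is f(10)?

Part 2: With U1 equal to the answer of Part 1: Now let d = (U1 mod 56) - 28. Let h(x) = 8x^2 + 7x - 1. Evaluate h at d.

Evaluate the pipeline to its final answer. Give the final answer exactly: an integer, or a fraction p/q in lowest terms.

Part 1: f(3) = 3*(-19) + 3*(-47) - 2*(17) = -232; iterating: f(3)=-232, f(4)=-659, f(5)=-2635, f(6)=-9418, f(7)=-34841, f(8)=-127507, f(9)=-468208, f(10)=-1717463; answer -1717463
Part 2: U1 = -1717463; d = -27; 8*(-27)^2 + 7*(-27)^1 - 1 = (5832) + (-189) + (-1) = 5642; answer 5642

5642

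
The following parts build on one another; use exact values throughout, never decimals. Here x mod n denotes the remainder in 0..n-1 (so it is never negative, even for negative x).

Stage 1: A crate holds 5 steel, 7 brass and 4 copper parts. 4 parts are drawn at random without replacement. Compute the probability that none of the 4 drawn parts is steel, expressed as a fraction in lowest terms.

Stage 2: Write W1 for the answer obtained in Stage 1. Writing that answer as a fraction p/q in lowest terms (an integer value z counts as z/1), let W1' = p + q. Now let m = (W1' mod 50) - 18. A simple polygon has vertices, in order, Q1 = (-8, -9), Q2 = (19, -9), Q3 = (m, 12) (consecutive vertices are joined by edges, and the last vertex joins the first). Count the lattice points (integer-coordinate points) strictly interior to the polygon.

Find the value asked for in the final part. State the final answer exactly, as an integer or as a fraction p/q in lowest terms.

270

Stage 1: total draws C(16,4) = 1820; favorable C(11,4) = 330; P = 33/182; answer 33/182
Stage 2: W1 = 33/182; threaded value p + q = 215; m = -3; cross terms: (-8*-9 - 19*-9)=243, (19*12 - -3*-9)=201, (-3*-9 - -8*12)=123; twice the area = |567| = 567; area = 567/2; boundary points = 27 + 1 + 1 = 29; strictly interior points = area - boundary/2 + 1 = 270; answer 270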